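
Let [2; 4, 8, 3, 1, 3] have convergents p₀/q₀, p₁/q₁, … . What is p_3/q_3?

Using pₖ = aₖpₖ₋₁ + pₖ₋₂, qₖ = aₖqₖ₋₁ + qₖ₋₂ (with p₋₁=1, p₋₂=0, q₋₁=0, q₋₂=1):
  k=0: a=2, p=2, q=1
  k=1: a=4, p=9, q=4
  k=2: a=8, p=74, q=33
  k=3: a=3, p=231, q=103

231/103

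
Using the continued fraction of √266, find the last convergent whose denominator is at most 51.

685/42

√266 = [16; 3, 4, 3, 32, …] (period length 4).
Convergents:
  p_0/q_0 = 16/1
  p_1/q_1 = 49/3
  p_2/q_2 = 212/13
  p_3/q_3 = 685/42
  p_4/q_4 = 22132/1357
q_3 = 42 ≤ 51 < 1357 = q_4, so the answer is 685/42.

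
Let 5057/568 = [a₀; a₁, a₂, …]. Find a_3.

5057 = 8·568 + 513   →  a_0 = 8
568 = 1·513 + 55   →  a_1 = 1
513 = 9·55 + 18   →  a_2 = 9
55 = 3·18 + 1   →  a_3 = 3

3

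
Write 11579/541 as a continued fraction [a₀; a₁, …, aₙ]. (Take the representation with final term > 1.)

[21; 2, 2, 13, 8]

11579 = 21·541 + 218
541 = 2·218 + 105
218 = 2·105 + 8
105 = 13·8 + 1
8 = 8·1 + 0  (stop)
So 11579/541 = [21; 2, 2, 13, 8].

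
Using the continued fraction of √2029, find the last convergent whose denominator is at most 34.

1036/23

√2029 = [45; 22, 1, 1, 22, 90, …] (period length 5).
Convergents:
  p_0/q_0 = 45/1
  p_1/q_1 = 991/22
  p_2/q_2 = 1036/23
  p_3/q_3 = 2027/45
q_2 = 23 ≤ 34 < 45 = q_3, so the answer is 1036/23.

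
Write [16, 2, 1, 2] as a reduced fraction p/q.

131/8

Using pₖ = aₖpₖ₋₁ + pₖ₋₂ and qₖ = aₖqₖ₋₁ + qₖ₋₂:
  k=0: a=16, p=16, q=1
  k=1: a=2, p=33, q=2
  k=2: a=1, p=49, q=3
  k=3: a=2, p=131, q=8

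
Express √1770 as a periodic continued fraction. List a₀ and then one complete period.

a₀ = ⌊√1770⌋ = 42.
With m₀=0, d₀=1 and mₖ₊₁ = dₖaₖ − mₖ, dₖ₊₁ = (n − mₖ₊₁²)/dₖ, aₖ₊₁ = ⌊(a₀+mₖ₊₁)/dₖ₊₁⌋:
  k=1: m=42, d=6, a=14
  k=2: m=42, d=1, a=84
d=1 and a=2a₀=84 at k=2, so the next step gives (m, d) = (42, 6) again — its k=1 value — and the period has length 2.

[42; 14, 84]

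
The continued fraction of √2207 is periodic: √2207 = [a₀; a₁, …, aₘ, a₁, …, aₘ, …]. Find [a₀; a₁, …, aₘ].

a₀ = ⌊√2207⌋ = 46.
With m₀=0, d₀=1 and mₖ₊₁ = dₖaₖ − mₖ, dₖ₊₁ = (n − mₖ₊₁²)/dₖ, aₖ₊₁ = ⌊(a₀+mₖ₊₁)/dₖ₊₁⌋:
  k=1: m=46, d=91, a=1
  k=2: m=45, d=2, a=45
  k=3: m=45, d=91, a=1
  k=4: m=46, d=1, a=92
d=1 and a=2a₀=92 at k=4, so the next step gives (m, d) = (46, 91) again — its k=1 value — and the period has length 4.

[46; 1, 45, 1, 92]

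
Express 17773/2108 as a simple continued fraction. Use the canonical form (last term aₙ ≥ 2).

[8; 2, 3, 7, 2, 3, 2, 2]

17773 = 8×2108 + 909
2108 = 2×909 + 290
909 = 3×290 + 39
290 = 7×39 + 17
39 = 2×17 + 5
17 = 3×5 + 2
5 = 2×2 + 1
2 = 2×1 + 0  (stop)
So 17773/2108 = [8; 2, 3, 7, 2, 3, 2, 2].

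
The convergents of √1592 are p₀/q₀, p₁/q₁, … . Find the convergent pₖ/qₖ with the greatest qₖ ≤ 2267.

31880/799

√1592 = [39; 1, 8, 1, 78, …] (period length 4).
Convergents:
  p_0/q_0 = 39/1
  p_1/q_1 = 40/1
  p_2/q_2 = 359/9
  p_3/q_3 = 399/10
  p_4/q_4 = 31481/789
  p_5/q_5 = 31880/799
  p_6/q_6 = 286521/7181
q_5 = 799 ≤ 2267 < 7181 = q_6, so the answer is 31880/799.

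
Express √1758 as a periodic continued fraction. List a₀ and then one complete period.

a₀ = ⌊√1758⌋ = 41.
With m₀=0, d₀=1 and mₖ₊₁ = dₖaₖ − mₖ, dₖ₊₁ = (n − mₖ₊₁²)/dₖ, aₖ₊₁ = ⌊(a₀+mₖ₊₁)/dₖ₊₁⌋:
  k=1: m=41, d=77, a=1
  k=2: m=36, d=6, a=12
  k=3: m=36, d=77, a=1
  k=4: m=41, d=1, a=82
d=1 and a=2a₀=82 at k=4, so the next step gives (m, d) = (41, 77) again — its k=1 value — and the period has length 4.

[41; 1, 12, 1, 82]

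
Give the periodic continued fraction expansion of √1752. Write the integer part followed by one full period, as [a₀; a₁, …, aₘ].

a₀ = ⌊√1752⌋ = 41.
With m₀=0, d₀=1 and mₖ₊₁ = dₖaₖ − mₖ, dₖ₊₁ = (n − mₖ₊₁²)/dₖ, aₖ₊₁ = ⌊(a₀+mₖ₊₁)/dₖ₊₁⌋:
  k=1: m=41, d=71, a=1
  k=2: m=30, d=12, a=5
  k=3: m=30, d=71, a=1
  k=4: m=41, d=1, a=82
d=1 and a=2a₀=82 at k=4, so the next step gives (m, d) = (41, 71) again — its k=1 value — and the period has length 4.

[41; 1, 5, 1, 82]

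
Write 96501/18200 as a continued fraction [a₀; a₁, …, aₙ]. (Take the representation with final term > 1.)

[5; 3, 3, 4, 7, 5, 5, 2]

96501 = 5*18200 + 5501
18200 = 3*5501 + 1697
5501 = 3*1697 + 410
1697 = 4*410 + 57
410 = 7*57 + 11
57 = 5*11 + 2
11 = 5*2 + 1
2 = 2*1 + 0  (stop)
So 96501/18200 = [5; 3, 3, 4, 7, 5, 5, 2].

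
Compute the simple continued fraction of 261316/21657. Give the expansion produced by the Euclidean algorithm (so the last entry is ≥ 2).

261316 = 12×21657 + 1432
21657 = 15×1432 + 177
1432 = 8×177 + 16
177 = 11×16 + 1
16 = 16×1 + 0  (stop)
So 261316/21657 = [12; 15, 8, 11, 16].

[12; 15, 8, 11, 16]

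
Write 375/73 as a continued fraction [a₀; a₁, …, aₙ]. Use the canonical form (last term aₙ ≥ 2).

[5; 7, 3, 3]

375 = 5×73 + 10
73 = 7×10 + 3
10 = 3×3 + 1
3 = 3×1 + 0  (stop)
So 375/73 = [5; 7, 3, 3].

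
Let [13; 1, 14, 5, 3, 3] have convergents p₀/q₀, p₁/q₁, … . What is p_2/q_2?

Using pₖ = aₖpₖ₋₁ + pₖ₋₂, qₖ = aₖqₖ₋₁ + qₖ₋₂ (with p₋₁=1, p₋₂=0, q₋₁=0, q₋₂=1):
  k=0: a=13, p=13, q=1
  k=1: a=1, p=14, q=1
  k=2: a=14, p=209, q=15

209/15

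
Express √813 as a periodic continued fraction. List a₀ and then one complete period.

a₀ = ⌊√813⌋ = 28.

[28; 1, 1, 18, 1, 1, 56]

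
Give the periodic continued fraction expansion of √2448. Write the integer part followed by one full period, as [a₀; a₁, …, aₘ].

[49; 2, 10, 2, 98]

a₀ = ⌊√2448⌋ = 49.
With m₀=0, d₀=1 and mₖ₊₁ = dₖaₖ − mₖ, dₖ₊₁ = (n − mₖ₊₁²)/dₖ, aₖ₊₁ = ⌊(a₀+mₖ₊₁)/dₖ₊₁⌋:
  k=1: m=49, d=47, a=2
  k=2: m=45, d=9, a=10
  k=3: m=45, d=47, a=2
  k=4: m=49, d=1, a=98
d=1 and a=2a₀=98 at k=4, so the next step gives (m, d) = (49, 47) again — its k=1 value — and the period has length 4.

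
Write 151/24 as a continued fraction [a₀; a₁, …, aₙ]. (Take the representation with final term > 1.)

151 = 6·24 + 7
24 = 3·7 + 3
7 = 2·3 + 1
3 = 3·1 + 0  (stop)
So 151/24 = [6; 3, 2, 3].

[6; 3, 2, 3]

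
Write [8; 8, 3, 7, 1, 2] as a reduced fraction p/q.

Using pₖ = aₖpₖ₋₁ + pₖ₋₂ and qₖ = aₖqₖ₋₁ + qₖ₋₂:
  k=0: a=8, p=8, q=1
  k=1: a=8, p=65, q=8
  k=2: a=3, p=203, q=25
  k=3: a=7, p=1486, q=183
  k=4: a=1, p=1689, q=208
  k=5: a=2, p=4864, q=599

4864/599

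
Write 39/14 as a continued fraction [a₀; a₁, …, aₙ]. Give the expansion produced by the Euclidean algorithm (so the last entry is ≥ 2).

[2; 1, 3, 1, 2]

39 = 2*14 + 11
14 = 1*11 + 3
11 = 3*3 + 2
3 = 1*2 + 1
2 = 2*1 + 0  (stop)
So 39/14 = [2; 1, 3, 1, 2].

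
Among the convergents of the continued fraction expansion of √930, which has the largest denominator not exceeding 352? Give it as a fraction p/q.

7441/244

√930 = [30; 2, 60, …] (period length 2).
Convergents:
  p_0/q_0 = 30/1
  p_1/q_1 = 61/2
  p_2/q_2 = 3690/121
  p_3/q_3 = 7441/244
  p_4/q_4 = 450150/14761
q_3 = 244 ≤ 352 < 14761 = q_4, so the answer is 7441/244.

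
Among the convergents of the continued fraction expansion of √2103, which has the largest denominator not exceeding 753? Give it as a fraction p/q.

√2103 = [45; 1, 6, 15, 6, 1, 90, …] (period length 6).
Convergents:
  p_0/q_0 = 45/1
  p_1/q_1 = 46/1
  p_2/q_2 = 321/7
  p_3/q_3 = 4861/106
  p_4/q_4 = 29487/643
  p_5/q_5 = 34348/749
  p_6/q_6 = 3120807/68053
q_5 = 749 ≤ 753 < 68053 = q_6, so the answer is 34348/749.

34348/749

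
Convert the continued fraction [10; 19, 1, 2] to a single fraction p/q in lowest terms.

593/59

Fold from the inside: start with 2/1.
  1 + 1/2 = 3/2
  19 + 2/3 = 59/3
  10 + 3/59 = 593/59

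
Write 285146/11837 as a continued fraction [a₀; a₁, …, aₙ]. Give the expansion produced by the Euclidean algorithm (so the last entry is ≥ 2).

285146 = 24*11837 + 1058
11837 = 11*1058 + 199
1058 = 5*199 + 63
199 = 3*63 + 10
63 = 6*10 + 3
10 = 3*3 + 1
3 = 3*1 + 0  (stop)
So 285146/11837 = [24; 11, 5, 3, 6, 3, 3].

[24; 11, 5, 3, 6, 3, 3]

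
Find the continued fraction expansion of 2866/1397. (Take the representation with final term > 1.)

2866 = 2×1397 + 72
1397 = 19×72 + 29
72 = 2×29 + 14
29 = 2×14 + 1
14 = 14×1 + 0  (stop)
So 2866/1397 = [2; 19, 2, 2, 14].

[2; 19, 2, 2, 14]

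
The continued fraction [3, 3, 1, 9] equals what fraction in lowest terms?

127/39

Using pₖ = aₖpₖ₋₁ + pₖ₋₂ and qₖ = aₖqₖ₋₁ + qₖ₋₂:
  k=0: a=3, p=3, q=1
  k=1: a=3, p=10, q=3
  k=2: a=1, p=13, q=4
  k=3: a=9, p=127, q=39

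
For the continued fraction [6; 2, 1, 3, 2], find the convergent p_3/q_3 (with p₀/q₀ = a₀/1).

Using pₖ = aₖpₖ₋₁ + pₖ₋₂, qₖ = aₖqₖ₋₁ + qₖ₋₂ (with p₋₁=1, p₋₂=0, q₋₁=0, q₋₂=1):
  k=0: a=6, p=6, q=1
  k=1: a=2, p=13, q=2
  k=2: a=1, p=19, q=3
  k=3: a=3, p=70, q=11

70/11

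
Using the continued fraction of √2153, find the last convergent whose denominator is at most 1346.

43106/929

√2153 = [46; 2, 2, 92, …] (period length 3).
Convergents:
  p_0/q_0 = 46/1
  p_1/q_1 = 93/2
  p_2/q_2 = 232/5
  p_3/q_3 = 21437/462
  p_4/q_4 = 43106/929
  p_5/q_5 = 107649/2320
q_4 = 929 ≤ 1346 < 2320 = q_5, so the answer is 43106/929.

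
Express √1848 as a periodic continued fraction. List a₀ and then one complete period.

[42; 1, 84]

a₀ = ⌊√1848⌋ = 42.
With m₀=0, d₀=1 and mₖ₊₁ = dₖaₖ − mₖ, dₖ₊₁ = (n − mₖ₊₁²)/dₖ, aₖ₊₁ = ⌊(a₀+mₖ₊₁)/dₖ₊₁⌋:
  k=1: m=42, d=84, a=1
  k=2: m=42, d=1, a=84
d=1 and a=2a₀=84 at k=2, so the next step gives (m, d) = (42, 84) again — its k=1 value — and the period has length 2.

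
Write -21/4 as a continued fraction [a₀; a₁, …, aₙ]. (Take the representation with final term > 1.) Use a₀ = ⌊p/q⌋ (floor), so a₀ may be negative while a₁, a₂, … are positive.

-21 = -6*4 + 3
4 = 1*3 + 1
3 = 3*1 + 0  (stop)
So -21/4 = [-6; 1, 3].

[-6; 1, 3]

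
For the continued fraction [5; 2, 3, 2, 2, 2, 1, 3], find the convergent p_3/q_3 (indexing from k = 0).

87/16

Using pₖ = aₖpₖ₋₁ + pₖ₋₂, qₖ = aₖqₖ₋₁ + qₖ₋₂ (with p₋₁=1, p₋₂=0, q₋₁=0, q₋₂=1):
  k=0: a=5, p=5, q=1
  k=1: a=2, p=11, q=2
  k=2: a=3, p=38, q=7
  k=3: a=2, p=87, q=16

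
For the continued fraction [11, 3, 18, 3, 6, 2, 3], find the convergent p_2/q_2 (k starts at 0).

623/55

Using pₖ = aₖpₖ₋₁ + pₖ₋₂, qₖ = aₖqₖ₋₁ + qₖ₋₂ (with p₋₁=1, p₋₂=0, q₋₁=0, q₋₂=1):
  k=0: a=11, p=11, q=1
  k=1: a=3, p=34, q=3
  k=2: a=18, p=623, q=55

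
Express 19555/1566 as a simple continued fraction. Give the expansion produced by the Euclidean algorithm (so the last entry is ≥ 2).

19555 = 12·1566 + 763
1566 = 2·763 + 40
763 = 19·40 + 3
40 = 13·3 + 1
3 = 3·1 + 0  (stop)
So 19555/1566 = [12; 2, 19, 13, 3].

[12; 2, 19, 13, 3]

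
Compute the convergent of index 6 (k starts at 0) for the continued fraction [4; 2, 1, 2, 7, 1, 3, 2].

Using pₖ = aₖpₖ₋₁ + pₖ₋₂, qₖ = aₖqₖ₋₁ + qₖ₋₂ (with p₋₁=1, p₋₂=0, q₋₁=0, q₋₂=1):
  k=0: a=4, p=4, q=1
  k=1: a=2, p=9, q=2
  k=2: a=1, p=13, q=3
  k=3: a=2, p=35, q=8
  k=4: a=7, p=258, q=59
  k=5: a=1, p=293, q=67
  k=6: a=3, p=1137, q=260

1137/260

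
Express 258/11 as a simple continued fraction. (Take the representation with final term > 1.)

[23; 2, 5]

258 = 23×11 + 5
11 = 2×5 + 1
5 = 5×1 + 0  (stop)
So 258/11 = [23; 2, 5].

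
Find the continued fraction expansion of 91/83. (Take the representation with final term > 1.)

[1; 10, 2, 1, 2]

91 = 1·83 + 8
83 = 10·8 + 3
8 = 2·3 + 2
3 = 1·2 + 1
2 = 2·1 + 0  (stop)
So 91/83 = [1; 10, 2, 1, 2].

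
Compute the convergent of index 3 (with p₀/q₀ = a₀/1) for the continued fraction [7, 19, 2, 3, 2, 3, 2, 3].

959/136

Using pₖ = aₖpₖ₋₁ + pₖ₋₂, qₖ = aₖqₖ₋₁ + qₖ₋₂ (with p₋₁=1, p₋₂=0, q₋₁=0, q₋₂=1):
  k=0: a=7, p=7, q=1
  k=1: a=19, p=134, q=19
  k=2: a=2, p=275, q=39
  k=3: a=3, p=959, q=136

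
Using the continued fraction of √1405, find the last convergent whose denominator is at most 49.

1087/29

√1405 = [37; 2, 14, 2, 74, …] (period length 4).
Convergents:
  p_0/q_0 = 37/1
  p_1/q_1 = 75/2
  p_2/q_2 = 1087/29
  p_3/q_3 = 2249/60
q_2 = 29 ≤ 49 < 60 = q_3, so the answer is 1087/29.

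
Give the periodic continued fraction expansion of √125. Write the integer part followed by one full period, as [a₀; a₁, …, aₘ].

[11; 5, 1, 1, 5, 22]

a₀ = ⌊√125⌋ = 11.
With m₀=0, d₀=1 and mₖ₊₁ = dₖaₖ − mₖ, dₖ₊₁ = (n − mₖ₊₁²)/dₖ, aₖ₊₁ = ⌊(a₀+mₖ₊₁)/dₖ₊₁⌋:
  k=1: m=11, d=4, a=5
  k=2: m=9, d=11, a=1
  k=3: m=2, d=11, a=1
  k=4: m=9, d=4, a=5
  k=5: m=11, d=1, a=22
d=1 and a=2a₀=22 at k=5, so the next step gives (m, d) = (11, 4) again — its k=1 value — and the period has length 5.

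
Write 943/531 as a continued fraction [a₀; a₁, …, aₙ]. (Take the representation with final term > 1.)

[1; 1, 3, 2, 6, 9]

943 = 1×531 + 412
531 = 1×412 + 119
412 = 3×119 + 55
119 = 2×55 + 9
55 = 6×9 + 1
9 = 9×1 + 0  (stop)
So 943/531 = [1; 1, 3, 2, 6, 9].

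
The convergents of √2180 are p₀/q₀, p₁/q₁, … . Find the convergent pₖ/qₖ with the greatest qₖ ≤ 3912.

181766/3893

√2180 = [46; 1, 2, 4, 2, 1, 92, …] (period length 6).
Convergents:
  p_0/q_0 = 46/1
  p_1/q_1 = 47/1
  p_2/q_2 = 140/3
  p_3/q_3 = 607/13
  p_4/q_4 = 1354/29
  p_5/q_5 = 1961/42
  p_6/q_6 = 181766/3893
  p_7/q_7 = 183727/3935
q_6 = 3893 ≤ 3912 < 3935 = q_7, so the answer is 181766/3893.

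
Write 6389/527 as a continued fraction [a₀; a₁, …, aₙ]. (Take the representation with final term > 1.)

6389 = 12*527 + 65
527 = 8*65 + 7
65 = 9*7 + 2
7 = 3*2 + 1
2 = 2*1 + 0  (stop)
So 6389/527 = [12; 8, 9, 3, 2].

[12; 8, 9, 3, 2]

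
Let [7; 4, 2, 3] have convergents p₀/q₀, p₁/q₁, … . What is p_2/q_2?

Using pₖ = aₖpₖ₋₁ + pₖ₋₂, qₖ = aₖqₖ₋₁ + qₖ₋₂ (with p₋₁=1, p₋₂=0, q₋₁=0, q₋₂=1):
  k=0: a=7, p=7, q=1
  k=1: a=4, p=29, q=4
  k=2: a=2, p=65, q=9

65/9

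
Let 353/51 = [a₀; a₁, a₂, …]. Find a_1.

1

353 = 6·51 + 47   →  a_0 = 6
51 = 1·47 + 4   →  a_1 = 1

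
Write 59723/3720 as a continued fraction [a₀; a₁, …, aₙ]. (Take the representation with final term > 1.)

[16; 18, 3, 13, 5]

59723 = 16·3720 + 203
3720 = 18·203 + 66
203 = 3·66 + 5
66 = 13·5 + 1
5 = 5·1 + 0  (stop)
So 59723/3720 = [16; 18, 3, 13, 5].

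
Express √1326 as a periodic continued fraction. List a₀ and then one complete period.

a₀ = ⌊√1326⌋ = 36.
With m₀=0, d₀=1 and mₖ₊₁ = dₖaₖ − mₖ, dₖ₊₁ = (n − mₖ₊₁²)/dₖ, aₖ₊₁ = ⌊(a₀+mₖ₊₁)/dₖ₊₁⌋:
  k=1: m=36, d=30, a=2
  k=2: m=24, d=25, a=2
  k=3: m=26, d=26, a=2
  k=4: m=26, d=25, a=2
  k=5: m=24, d=30, a=2
  k=6: m=36, d=1, a=72
d=1 and a=2a₀=72 at k=6, so the next step gives (m, d) = (36, 30) again — its k=1 value — and the period has length 6.

[36; 2, 2, 2, 2, 2, 72]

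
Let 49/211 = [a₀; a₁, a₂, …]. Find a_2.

49 = 0·211 + 49   →  a_0 = 0
211 = 4·49 + 15   →  a_1 = 4
49 = 3·15 + 4   →  a_2 = 3

3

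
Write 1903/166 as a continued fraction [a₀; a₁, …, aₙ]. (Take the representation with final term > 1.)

1903 = 11·166 + 77
166 = 2·77 + 12
77 = 6·12 + 5
12 = 2·5 + 2
5 = 2·2 + 1
2 = 2·1 + 0  (stop)
So 1903/166 = [11; 2, 6, 2, 2, 2].

[11; 2, 6, 2, 2, 2]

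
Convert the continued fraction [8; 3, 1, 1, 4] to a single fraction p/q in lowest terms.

265/32

Fold from the inside: start with 4/1.
  1 + 1/4 = 5/4
  1 + 4/5 = 9/5
  3 + 5/9 = 32/9
  8 + 9/32 = 265/32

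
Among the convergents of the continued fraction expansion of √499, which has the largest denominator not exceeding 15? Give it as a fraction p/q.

√499 = [22; 2, 1, 21, 1, 2, 44, …] (period length 6).
Convergents:
  p_0/q_0 = 22/1
  p_1/q_1 = 45/2
  p_2/q_2 = 67/3
  p_3/q_3 = 1452/65
q_2 = 3 ≤ 15 < 65 = q_3, so the answer is 67/3.

67/3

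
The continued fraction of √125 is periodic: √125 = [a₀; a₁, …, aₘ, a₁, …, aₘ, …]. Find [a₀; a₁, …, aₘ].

a₀ = ⌊√125⌋ = 11.
With m₀=0, d₀=1 and mₖ₊₁ = dₖaₖ − mₖ, dₖ₊₁ = (n − mₖ₊₁²)/dₖ, aₖ₊₁ = ⌊(a₀+mₖ₊₁)/dₖ₊₁⌋:
  k=1: m=11, d=4, a=5
  k=2: m=9, d=11, a=1
  k=3: m=2, d=11, a=1
  k=4: m=9, d=4, a=5
  k=5: m=11, d=1, a=22
d=1 and a=2a₀=22 at k=5, so the next step gives (m, d) = (11, 4) again — its k=1 value — and the period has length 5.

[11; 5, 1, 1, 5, 22]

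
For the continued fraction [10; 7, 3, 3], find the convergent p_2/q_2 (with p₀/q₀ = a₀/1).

223/22

Using pₖ = aₖpₖ₋₁ + pₖ₋₂, qₖ = aₖqₖ₋₁ + qₖ₋₂ (with p₋₁=1, p₋₂=0, q₋₁=0, q₋₂=1):
  k=0: a=10, p=10, q=1
  k=1: a=7, p=71, q=7
  k=2: a=3, p=223, q=22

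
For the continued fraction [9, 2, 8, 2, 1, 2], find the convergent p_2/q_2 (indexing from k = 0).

161/17

Using pₖ = aₖpₖ₋₁ + pₖ₋₂, qₖ = aₖqₖ₋₁ + qₖ₋₂ (with p₋₁=1, p₋₂=0, q₋₁=0, q₋₂=1):
  k=0: a=9, p=9, q=1
  k=1: a=2, p=19, q=2
  k=2: a=8, p=161, q=17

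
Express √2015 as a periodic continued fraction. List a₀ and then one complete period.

a₀ = ⌊√2015⌋ = 44.
With m₀=0, d₀=1 and mₖ₊₁ = dₖaₖ − mₖ, dₖ₊₁ = (n − mₖ₊₁²)/dₖ, aₖ₊₁ = ⌊(a₀+mₖ₊₁)/dₖ₊₁⌋:
  k=1: m=44, d=79, a=1
  k=2: m=35, d=10, a=7
  k=3: m=35, d=79, a=1
  k=4: m=44, d=1, a=88
d=1 and a=2a₀=88 at k=4, so the next step gives (m, d) = (44, 79) again — its k=1 value — and the period has length 4.

[44; 1, 7, 1, 88]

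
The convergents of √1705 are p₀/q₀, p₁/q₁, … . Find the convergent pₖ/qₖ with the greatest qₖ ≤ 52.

√1705 = [41; 3, 2, 3, 82, …] (period length 4).
Convergents:
  p_0/q_0 = 41/1
  p_1/q_1 = 124/3
  p_2/q_2 = 289/7
  p_3/q_3 = 991/24
  p_4/q_4 = 81551/1975
q_3 = 24 ≤ 52 < 1975 = q_4, so the answer is 991/24.

991/24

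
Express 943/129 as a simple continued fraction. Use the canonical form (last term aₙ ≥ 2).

[7; 3, 4, 2, 4]

943 = 7×129 + 40
129 = 3×40 + 9
40 = 4×9 + 4
9 = 2×4 + 1
4 = 4×1 + 0  (stop)
So 943/129 = [7; 3, 4, 2, 4].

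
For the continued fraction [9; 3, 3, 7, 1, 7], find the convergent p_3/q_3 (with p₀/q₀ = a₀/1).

Using pₖ = aₖpₖ₋₁ + pₖ₋₂, qₖ = aₖqₖ₋₁ + qₖ₋₂ (with p₋₁=1, p₋₂=0, q₋₁=0, q₋₂=1):
  k=0: a=9, p=9, q=1
  k=1: a=3, p=28, q=3
  k=2: a=3, p=93, q=10
  k=3: a=7, p=679, q=73

679/73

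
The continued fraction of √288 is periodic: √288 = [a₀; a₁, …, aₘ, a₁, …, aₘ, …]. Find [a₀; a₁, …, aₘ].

[16; 1, 32]

a₀ = ⌊√288⌋ = 16.
With m₀=0, d₀=1 and mₖ₊₁ = dₖaₖ − mₖ, dₖ₊₁ = (n − mₖ₊₁²)/dₖ, aₖ₊₁ = ⌊(a₀+mₖ₊₁)/dₖ₊₁⌋:
  k=1: m=16, d=32, a=1
  k=2: m=16, d=1, a=32
d=1 and a=2a₀=32 at k=2, so the next step gives (m, d) = (16, 32) again — its k=1 value — and the period has length 2.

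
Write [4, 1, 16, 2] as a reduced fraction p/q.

173/35

Using pₖ = aₖpₖ₋₁ + pₖ₋₂ and qₖ = aₖqₖ₋₁ + qₖ₋₂:
  k=0: a=4, p=4, q=1
  k=1: a=1, p=5, q=1
  k=2: a=16, p=84, q=17
  k=3: a=2, p=173, q=35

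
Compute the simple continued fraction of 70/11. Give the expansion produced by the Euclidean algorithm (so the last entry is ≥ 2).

[6; 2, 1, 3]

70 = 6*11 + 4
11 = 2*4 + 3
4 = 1*3 + 1
3 = 3*1 + 0  (stop)
So 70/11 = [6; 2, 1, 3].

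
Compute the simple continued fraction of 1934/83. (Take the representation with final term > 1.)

[23; 3, 3, 8]

1934 = 23×83 + 25
83 = 3×25 + 8
25 = 3×8 + 1
8 = 8×1 + 0  (stop)
So 1934/83 = [23; 3, 3, 8].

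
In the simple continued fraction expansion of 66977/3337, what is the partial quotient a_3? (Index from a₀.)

66977 = 20·3337 + 237   →  a_0 = 20
3337 = 14·237 + 19   →  a_1 = 14
237 = 12·19 + 9   →  a_2 = 12
19 = 2·9 + 1   →  a_3 = 2

2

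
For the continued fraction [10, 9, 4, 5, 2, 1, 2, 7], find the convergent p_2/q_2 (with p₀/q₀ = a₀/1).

374/37

Using pₖ = aₖpₖ₋₁ + pₖ₋₂, qₖ = aₖqₖ₋₁ + qₖ₋₂ (with p₋₁=1, p₋₂=0, q₋₁=0, q₋₂=1):
  k=0: a=10, p=10, q=1
  k=1: a=9, p=91, q=9
  k=2: a=4, p=374, q=37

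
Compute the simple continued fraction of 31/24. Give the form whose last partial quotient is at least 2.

[1; 3, 2, 3]

31 = 1×24 + 7
24 = 3×7 + 3
7 = 2×3 + 1
3 = 3×1 + 0  (stop)
So 31/24 = [1; 3, 2, 3].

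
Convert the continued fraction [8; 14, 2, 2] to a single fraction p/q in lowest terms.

581/72

Using pₖ = aₖpₖ₋₁ + pₖ₋₂ and qₖ = aₖqₖ₋₁ + qₖ₋₂:
  k=0: a=8, p=8, q=1
  k=1: a=14, p=113, q=14
  k=2: a=2, p=234, q=29
  k=3: a=2, p=581, q=72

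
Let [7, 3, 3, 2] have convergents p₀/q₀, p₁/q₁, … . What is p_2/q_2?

73/10

Using pₖ = aₖpₖ₋₁ + pₖ₋₂, qₖ = aₖqₖ₋₁ + qₖ₋₂ (with p₋₁=1, p₋₂=0, q₋₁=0, q₋₂=1):
  k=0: a=7, p=7, q=1
  k=1: a=3, p=22, q=3
  k=2: a=3, p=73, q=10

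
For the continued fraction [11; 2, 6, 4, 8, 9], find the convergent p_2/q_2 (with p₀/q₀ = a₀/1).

149/13

Using pₖ = aₖpₖ₋₁ + pₖ₋₂, qₖ = aₖqₖ₋₁ + qₖ₋₂ (with p₋₁=1, p₋₂=0, q₋₁=0, q₋₂=1):
  k=0: a=11, p=11, q=1
  k=1: a=2, p=23, q=2
  k=2: a=6, p=149, q=13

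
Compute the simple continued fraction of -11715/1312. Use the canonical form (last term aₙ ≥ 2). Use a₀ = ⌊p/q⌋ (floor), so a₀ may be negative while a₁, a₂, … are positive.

-11715 = -9*1312 + 93
1312 = 14*93 + 10
93 = 9*10 + 3
10 = 3*3 + 1
3 = 3*1 + 0  (stop)
So -11715/1312 = [-9; 14, 9, 3, 3].

[-9; 14, 9, 3, 3]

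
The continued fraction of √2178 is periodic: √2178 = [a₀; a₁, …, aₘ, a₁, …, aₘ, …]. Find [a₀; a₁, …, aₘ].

[46; 1, 2, 46, 2, 1, 92]

a₀ = ⌊√2178⌋ = 46.
With m₀=0, d₀=1 and mₖ₊₁ = dₖaₖ − mₖ, dₖ₊₁ = (n − mₖ₊₁²)/dₖ, aₖ₊₁ = ⌊(a₀+mₖ₊₁)/dₖ₊₁⌋:
  k=1: m=46, d=62, a=1
  k=2: m=16, d=31, a=2
  k=3: m=46, d=2, a=46
  k=4: m=46, d=31, a=2
  k=5: m=16, d=62, a=1
  k=6: m=46, d=1, a=92
d=1 and a=2a₀=92 at k=6, so the next step gives (m, d) = (46, 62) again — its k=1 value — and the period has length 6.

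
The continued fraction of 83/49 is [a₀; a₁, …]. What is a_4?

83 = 1·49 + 34   →  a_0 = 1
49 = 1·34 + 15   →  a_1 = 1
34 = 2·15 + 4   →  a_2 = 2
15 = 3·4 + 3   →  a_3 = 3
4 = 1·3 + 1   →  a_4 = 1

1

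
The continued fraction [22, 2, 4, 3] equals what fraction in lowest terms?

Fold from the inside: start with 3/1.
  4 + 1/3 = 13/3
  2 + 3/13 = 29/13
  22 + 13/29 = 651/29

651/29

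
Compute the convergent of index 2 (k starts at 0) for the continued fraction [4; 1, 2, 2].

Using pₖ = aₖpₖ₋₁ + pₖ₋₂, qₖ = aₖqₖ₋₁ + qₖ₋₂ (with p₋₁=1, p₋₂=0, q₋₁=0, q₋₂=1):
  k=0: a=4, p=4, q=1
  k=1: a=1, p=5, q=1
  k=2: a=2, p=14, q=3

14/3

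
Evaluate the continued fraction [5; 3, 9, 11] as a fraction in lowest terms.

1655/311

Using pₖ = aₖpₖ₋₁ + pₖ₋₂ and qₖ = aₖqₖ₋₁ + qₖ₋₂:
  k=0: a=5, p=5, q=1
  k=1: a=3, p=16, q=3
  k=2: a=9, p=149, q=28
  k=3: a=11, p=1655, q=311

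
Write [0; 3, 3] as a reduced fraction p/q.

Fold from the inside: start with 3/1.
  3 + 1/3 = 10/3
  0 + 3/10 = 3/10

3/10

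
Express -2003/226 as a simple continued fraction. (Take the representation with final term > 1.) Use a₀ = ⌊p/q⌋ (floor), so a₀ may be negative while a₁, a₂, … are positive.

-2003 = -9×226 + 31
226 = 7×31 + 9
31 = 3×9 + 4
9 = 2×4 + 1
4 = 4×1 + 0  (stop)
So -2003/226 = [-9; 7, 3, 2, 4].

[-9; 7, 3, 2, 4]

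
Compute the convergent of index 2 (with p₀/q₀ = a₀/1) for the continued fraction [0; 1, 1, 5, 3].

Using pₖ = aₖpₖ₋₁ + pₖ₋₂, qₖ = aₖqₖ₋₁ + qₖ₋₂ (with p₋₁=1, p₋₂=0, q₋₁=0, q₋₂=1):
  k=0: a=0, p=0, q=1
  k=1: a=1, p=1, q=1
  k=2: a=1, p=1, q=2

1/2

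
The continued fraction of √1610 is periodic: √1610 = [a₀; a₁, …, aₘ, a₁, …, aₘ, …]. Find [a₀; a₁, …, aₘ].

[40; 8, 80]

a₀ = ⌊√1610⌋ = 40.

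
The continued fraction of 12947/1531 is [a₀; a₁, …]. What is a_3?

3

12947 = 8·1531 + 699   →  a_0 = 8
1531 = 2·699 + 133   →  a_1 = 2
699 = 5·133 + 34   →  a_2 = 5
133 = 3·34 + 31   →  a_3 = 3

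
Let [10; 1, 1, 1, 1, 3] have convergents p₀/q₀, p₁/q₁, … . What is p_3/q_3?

32/3

Using pₖ = aₖpₖ₋₁ + pₖ₋₂, qₖ = aₖqₖ₋₁ + qₖ₋₂ (with p₋₁=1, p₋₂=0, q₋₁=0, q₋₂=1):
  k=0: a=10, p=10, q=1
  k=1: a=1, p=11, q=1
  k=2: a=1, p=21, q=2
  k=3: a=1, p=32, q=3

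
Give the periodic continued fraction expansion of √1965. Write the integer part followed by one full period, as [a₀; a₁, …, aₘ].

[44; 3, 21, 1, 4, 1, 21, 3, 88]

a₀ = ⌊√1965⌋ = 44.
With m₀=0, d₀=1 and mₖ₊₁ = dₖaₖ − mₖ, dₖ₊₁ = (n − mₖ₊₁²)/dₖ, aₖ₊₁ = ⌊(a₀+mₖ₊₁)/dₖ₊₁⌋:
  k=1: m=44, d=29, a=3
  k=2: m=43, d=4, a=21
  k=3: m=41, d=71, a=1
  k=4: m=30, d=15, a=4
  k=5: m=30, d=71, a=1
  k=6: m=41, d=4, a=21
  k=7: m=43, d=29, a=3
  k=8: m=44, d=1, a=88
d=1 and a=2a₀=88 at k=8, so the next step gives (m, d) = (44, 29) again — its k=1 value — and the period has length 8.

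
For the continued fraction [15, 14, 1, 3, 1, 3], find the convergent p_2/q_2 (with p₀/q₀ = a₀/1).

Using pₖ = aₖpₖ₋₁ + pₖ₋₂, qₖ = aₖqₖ₋₁ + qₖ₋₂ (with p₋₁=1, p₋₂=0, q₋₁=0, q₋₂=1):
  k=0: a=15, p=15, q=1
  k=1: a=14, p=211, q=14
  k=2: a=1, p=226, q=15

226/15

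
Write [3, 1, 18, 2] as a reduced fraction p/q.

154/39

Using pₖ = aₖpₖ₋₁ + pₖ₋₂ and qₖ = aₖqₖ₋₁ + qₖ₋₂:
  k=0: a=3, p=3, q=1
  k=1: a=1, p=4, q=1
  k=2: a=18, p=75, q=19
  k=3: a=2, p=154, q=39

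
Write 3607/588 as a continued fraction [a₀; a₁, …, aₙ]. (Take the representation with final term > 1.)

3607 = 6*588 + 79
588 = 7*79 + 35
79 = 2*35 + 9
35 = 3*9 + 8
9 = 1*8 + 1
8 = 8*1 + 0  (stop)
So 3607/588 = [6; 7, 2, 3, 1, 8].

[6; 7, 2, 3, 1, 8]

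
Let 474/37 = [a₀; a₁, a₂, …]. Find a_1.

1

474 = 12·37 + 30   →  a_0 = 12
37 = 1·30 + 7   →  a_1 = 1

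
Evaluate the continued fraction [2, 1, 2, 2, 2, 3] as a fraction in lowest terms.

Fold from the inside: start with 3/1.
  2 + 1/3 = 7/3
  2 + 3/7 = 17/7
  2 + 7/17 = 41/17
  1 + 17/41 = 58/41
  2 + 41/58 = 157/58

157/58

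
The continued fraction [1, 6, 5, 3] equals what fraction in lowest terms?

Using pₖ = aₖpₖ₋₁ + pₖ₋₂ and qₖ = aₖqₖ₋₁ + qₖ₋₂:
  k=0: a=1, p=1, q=1
  k=1: a=6, p=7, q=6
  k=2: a=5, p=36, q=31
  k=3: a=3, p=115, q=99

115/99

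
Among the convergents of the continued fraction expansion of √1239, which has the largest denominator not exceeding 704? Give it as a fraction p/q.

12355/351

√1239 = [35; 5, 70, …] (period length 2).
Convergents:
  p_0/q_0 = 35/1
  p_1/q_1 = 176/5
  p_2/q_2 = 12355/351
  p_3/q_3 = 61951/1760
q_2 = 351 ≤ 704 < 1760 = q_3, so the answer is 12355/351.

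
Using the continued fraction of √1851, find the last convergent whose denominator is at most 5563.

√1851 = [43; 43, 86, …] (period length 2).
Convergents:
  p_0/q_0 = 43/1
  p_1/q_1 = 1850/43
  p_2/q_2 = 159143/3699
  p_3/q_3 = 6844999/159100
q_2 = 3699 ≤ 5563 < 159100 = q_3, so the answer is 159143/3699.

159143/3699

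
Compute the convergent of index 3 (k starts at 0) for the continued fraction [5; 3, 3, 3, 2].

175/33

Using pₖ = aₖpₖ₋₁ + pₖ₋₂, qₖ = aₖqₖ₋₁ + qₖ₋₂ (with p₋₁=1, p₋₂=0, q₋₁=0, q₋₂=1):
  k=0: a=5, p=5, q=1
  k=1: a=3, p=16, q=3
  k=2: a=3, p=53, q=10
  k=3: a=3, p=175, q=33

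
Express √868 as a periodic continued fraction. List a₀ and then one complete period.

[29; 2, 6, 19, 2, 19, 6, 2, 58]

a₀ = ⌊√868⌋ = 29.
With m₀=0, d₀=1 and mₖ₊₁ = dₖaₖ − mₖ, dₖ₊₁ = (n − mₖ₊₁²)/dₖ, aₖ₊₁ = ⌊(a₀+mₖ₊₁)/dₖ₊₁⌋:
  k=1: m=29, d=27, a=2
  k=2: m=25, d=9, a=6
  k=3: m=29, d=3, a=19
  k=4: m=28, d=28, a=2
  k=5: m=28, d=3, a=19
  k=6: m=29, d=9, a=6
  k=7: m=25, d=27, a=2
  k=8: m=29, d=1, a=58
d=1 and a=2a₀=58 at k=8, so the next step gives (m, d) = (29, 27) again — its k=1 value — and the period has length 8.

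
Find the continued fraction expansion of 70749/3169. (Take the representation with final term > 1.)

70749 = 22×3169 + 1031
3169 = 3×1031 + 76
1031 = 13×76 + 43
76 = 1×43 + 33
43 = 1×33 + 10
33 = 3×10 + 3
10 = 3×3 + 1
3 = 3×1 + 0  (stop)
So 70749/3169 = [22; 3, 13, 1, 1, 3, 3, 3].

[22; 3, 13, 1, 1, 3, 3, 3]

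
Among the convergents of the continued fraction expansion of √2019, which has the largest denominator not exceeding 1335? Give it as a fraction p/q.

59941/1334

√2019 = [44; 1, 13, 1, 88, …] (period length 4).
Convergents:
  p_0/q_0 = 44/1
  p_1/q_1 = 45/1
  p_2/q_2 = 629/14
  p_3/q_3 = 674/15
  p_4/q_4 = 59941/1334
  p_5/q_5 = 60615/1349
q_4 = 1334 ≤ 1335 < 1349 = q_5, so the answer is 59941/1334.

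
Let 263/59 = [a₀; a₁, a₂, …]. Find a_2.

5

263 = 4·59 + 27   →  a_0 = 4
59 = 2·27 + 5   →  a_1 = 2
27 = 5·5 + 2   →  a_2 = 5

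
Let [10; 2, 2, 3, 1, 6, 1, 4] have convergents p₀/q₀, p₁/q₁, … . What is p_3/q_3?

177/17

Using pₖ = aₖpₖ₋₁ + pₖ₋₂, qₖ = aₖqₖ₋₁ + qₖ₋₂ (with p₋₁=1, p₋₂=0, q₋₁=0, q₋₂=1):
  k=0: a=10, p=10, q=1
  k=1: a=2, p=21, q=2
  k=2: a=2, p=52, q=5
  k=3: a=3, p=177, q=17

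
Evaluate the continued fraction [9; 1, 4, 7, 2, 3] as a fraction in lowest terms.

2618/267

Fold from the inside: start with 3/1.
  2 + 1/3 = 7/3
  7 + 3/7 = 52/7
  4 + 7/52 = 215/52
  1 + 52/215 = 267/215
  9 + 215/267 = 2618/267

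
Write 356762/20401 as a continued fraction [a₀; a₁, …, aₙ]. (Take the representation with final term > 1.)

[17; 2, 19, 2, 6, 19, 2]

356762 = 17*20401 + 9945
20401 = 2*9945 + 511
9945 = 19*511 + 236
511 = 2*236 + 39
236 = 6*39 + 2
39 = 19*2 + 1
2 = 2*1 + 0  (stop)
So 356762/20401 = [17; 2, 19, 2, 6, 19, 2].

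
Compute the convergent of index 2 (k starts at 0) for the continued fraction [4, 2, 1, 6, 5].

Using pₖ = aₖpₖ₋₁ + pₖ₋₂, qₖ = aₖqₖ₋₁ + qₖ₋₂ (with p₋₁=1, p₋₂=0, q₋₁=0, q₋₂=1):
  k=0: a=4, p=4, q=1
  k=1: a=2, p=9, q=2
  k=2: a=1, p=13, q=3

13/3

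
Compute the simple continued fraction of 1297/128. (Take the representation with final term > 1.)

1297 = 10·128 + 17
128 = 7·17 + 9
17 = 1·9 + 8
9 = 1·8 + 1
8 = 8·1 + 0  (stop)
So 1297/128 = [10; 7, 1, 1, 8].

[10; 7, 1, 1, 8]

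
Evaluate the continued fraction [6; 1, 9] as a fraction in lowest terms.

69/10

Fold from the inside: start with 9/1.
  1 + 1/9 = 10/9
  6 + 9/10 = 69/10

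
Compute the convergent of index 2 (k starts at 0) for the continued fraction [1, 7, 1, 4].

Using pₖ = aₖpₖ₋₁ + pₖ₋₂, qₖ = aₖqₖ₋₁ + qₖ₋₂ (with p₋₁=1, p₋₂=0, q₋₁=0, q₋₂=1):
  k=0: a=1, p=1, q=1
  k=1: a=7, p=8, q=7
  k=2: a=1, p=9, q=8

9/8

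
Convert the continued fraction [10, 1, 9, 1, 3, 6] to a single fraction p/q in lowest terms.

2934/269

Using pₖ = aₖpₖ₋₁ + pₖ₋₂ and qₖ = aₖqₖ₋₁ + qₖ₋₂:
  k=0: a=10, p=10, q=1
  k=1: a=1, p=11, q=1
  k=2: a=9, p=109, q=10
  k=3: a=1, p=120, q=11
  k=4: a=3, p=469, q=43
  k=5: a=6, p=2934, q=269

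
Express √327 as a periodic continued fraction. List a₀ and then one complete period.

a₀ = ⌊√327⌋ = 18.

[18; 12, 36]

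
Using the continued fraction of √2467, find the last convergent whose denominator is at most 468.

22202/447

√2467 = [49; 1, 2, 49, 2, 1, 98, …] (period length 6).
Convergents:
  p_0/q_0 = 49/1
  p_1/q_1 = 50/1
  p_2/q_2 = 149/3
  p_3/q_3 = 7351/148
  p_4/q_4 = 14851/299
  p_5/q_5 = 22202/447
  p_6/q_6 = 2190647/44105
q_5 = 447 ≤ 468 < 44105 = q_6, so the answer is 22202/447.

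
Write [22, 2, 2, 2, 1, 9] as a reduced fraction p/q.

Fold from the inside: start with 9/1.
  1 + 1/9 = 10/9
  2 + 9/10 = 29/10
  2 + 10/29 = 68/29
  2 + 29/68 = 165/68
  22 + 68/165 = 3698/165

3698/165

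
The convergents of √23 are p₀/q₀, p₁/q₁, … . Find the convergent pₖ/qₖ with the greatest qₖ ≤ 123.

235/49

√23 = [4; 1, 3, 1, 8, …] (period length 4).
Convergents:
  p_0/q_0 = 4/1
  p_1/q_1 = 5/1
  p_2/q_2 = 19/4
  p_3/q_3 = 24/5
  p_4/q_4 = 211/44
  p_5/q_5 = 235/49
  p_6/q_6 = 916/191
q_5 = 49 ≤ 123 < 191 = q_6, so the answer is 235/49.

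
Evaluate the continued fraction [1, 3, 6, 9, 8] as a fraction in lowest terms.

Using pₖ = aₖpₖ₋₁ + pₖ₋₂ and qₖ = aₖqₖ₋₁ + qₖ₋₂:
  k=0: a=1, p=1, q=1
  k=1: a=3, p=4, q=3
  k=2: a=6, p=25, q=19
  k=3: a=9, p=229, q=174
  k=4: a=8, p=1857, q=1411

1857/1411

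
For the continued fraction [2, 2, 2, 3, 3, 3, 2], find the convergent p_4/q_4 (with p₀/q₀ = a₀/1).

Using pₖ = aₖpₖ₋₁ + pₖ₋₂, qₖ = aₖqₖ₋₁ + qₖ₋₂ (with p₋₁=1, p₋₂=0, q₋₁=0, q₋₂=1):
  k=0: a=2, p=2, q=1
  k=1: a=2, p=5, q=2
  k=2: a=2, p=12, q=5
  k=3: a=3, p=41, q=17
  k=4: a=3, p=135, q=56

135/56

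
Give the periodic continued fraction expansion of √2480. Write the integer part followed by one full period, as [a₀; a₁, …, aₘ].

a₀ = ⌊√2480⌋ = 49.
With m₀=0, d₀=1 and mₖ₊₁ = dₖaₖ − mₖ, dₖ₊₁ = (n − mₖ₊₁²)/dₖ, aₖ₊₁ = ⌊(a₀+mₖ₊₁)/dₖ₊₁⌋:
  k=1: m=49, d=79, a=1
  k=2: m=30, d=20, a=3
  k=3: m=30, d=79, a=1
  k=4: m=49, d=1, a=98
d=1 and a=2a₀=98 at k=4, so the next step gives (m, d) = (49, 79) again — its k=1 value — and the period has length 4.

[49; 1, 3, 1, 98]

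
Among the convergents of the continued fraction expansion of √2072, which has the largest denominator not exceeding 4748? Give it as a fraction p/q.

√2072 = [45; 1, 1, 12, 1, 1, 90, …] (period length 6).
Convergents:
  p_0/q_0 = 45/1
  p_1/q_1 = 46/1
  p_2/q_2 = 91/2
  p_3/q_3 = 1138/25
  p_4/q_4 = 1229/27
  p_5/q_5 = 2367/52
  p_6/q_6 = 214259/4707
  p_7/q_7 = 216626/4759
q_6 = 4707 ≤ 4748 < 4759 = q_7, so the answer is 214259/4707.

214259/4707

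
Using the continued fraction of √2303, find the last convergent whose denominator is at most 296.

4607/96

√2303 = [47; 1, 94, …] (period length 2).
Convergents:
  p_0/q_0 = 47/1
  p_1/q_1 = 48/1
  p_2/q_2 = 4559/95
  p_3/q_3 = 4607/96
  p_4/q_4 = 437617/9119
q_3 = 96 ≤ 296 < 9119 = q_4, so the answer is 4607/96.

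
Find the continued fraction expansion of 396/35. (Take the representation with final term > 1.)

[11; 3, 5, 2]

396 = 11·35 + 11
35 = 3·11 + 2
11 = 5·2 + 1
2 = 2·1 + 0  (stop)
So 396/35 = [11; 3, 5, 2].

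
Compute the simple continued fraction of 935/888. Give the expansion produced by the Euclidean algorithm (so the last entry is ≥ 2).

935 = 1×888 + 47
888 = 18×47 + 42
47 = 1×42 + 5
42 = 8×5 + 2
5 = 2×2 + 1
2 = 2×1 + 0  (stop)
So 935/888 = [1; 18, 1, 8, 2, 2].

[1; 18, 1, 8, 2, 2]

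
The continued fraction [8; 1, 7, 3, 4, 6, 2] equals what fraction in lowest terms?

12911/1454

Fold from the inside: start with 2/1.
  6 + 1/2 = 13/2
  4 + 2/13 = 54/13
  3 + 13/54 = 175/54
  7 + 54/175 = 1279/175
  1 + 175/1279 = 1454/1279
  8 + 1279/1454 = 12911/1454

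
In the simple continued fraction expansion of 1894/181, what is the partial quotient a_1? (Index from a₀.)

2

1894 = 10·181 + 84   →  a_0 = 10
181 = 2·84 + 13   →  a_1 = 2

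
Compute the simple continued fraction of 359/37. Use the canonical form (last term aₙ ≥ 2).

359 = 9·37 + 26
37 = 1·26 + 11
26 = 2·11 + 4
11 = 2·4 + 3
4 = 1·3 + 1
3 = 3·1 + 0  (stop)
So 359/37 = [9; 1, 2, 2, 1, 3].

[9; 1, 2, 2, 1, 3]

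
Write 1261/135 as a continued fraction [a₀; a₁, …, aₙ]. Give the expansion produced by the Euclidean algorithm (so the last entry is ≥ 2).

1261 = 9×135 + 46
135 = 2×46 + 43
46 = 1×43 + 3
43 = 14×3 + 1
3 = 3×1 + 0  (stop)
So 1261/135 = [9; 2, 1, 14, 3].

[9; 2, 1, 14, 3]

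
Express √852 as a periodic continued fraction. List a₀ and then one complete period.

[29; 5, 3, 2, 4, 2, 3, 5, 58]

a₀ = ⌊√852⌋ = 29.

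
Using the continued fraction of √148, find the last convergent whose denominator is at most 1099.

10657/876

√148 = [12; 6, 24, …] (period length 2).
Convergents:
  p_0/q_0 = 12/1
  p_1/q_1 = 73/6
  p_2/q_2 = 1764/145
  p_3/q_3 = 10657/876
  p_4/q_4 = 257532/21169
q_3 = 876 ≤ 1099 < 21169 = q_4, so the answer is 10657/876.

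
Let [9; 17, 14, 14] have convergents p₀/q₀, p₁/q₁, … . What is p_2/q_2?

Using pₖ = aₖpₖ₋₁ + pₖ₋₂, qₖ = aₖqₖ₋₁ + qₖ₋₂ (with p₋₁=1, p₋₂=0, q₋₁=0, q₋₂=1):
  k=0: a=9, p=9, q=1
  k=1: a=17, p=154, q=17
  k=2: a=14, p=2165, q=239

2165/239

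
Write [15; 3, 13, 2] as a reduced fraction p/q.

Using pₖ = aₖpₖ₋₁ + pₖ₋₂ and qₖ = aₖqₖ₋₁ + qₖ₋₂:
  k=0: a=15, p=15, q=1
  k=1: a=3, p=46, q=3
  k=2: a=13, p=613, q=40
  k=3: a=2, p=1272, q=83

1272/83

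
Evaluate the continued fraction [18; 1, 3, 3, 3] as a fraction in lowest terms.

Fold from the inside: start with 3/1.
  3 + 1/3 = 10/3
  3 + 3/10 = 33/10
  1 + 10/33 = 43/33
  18 + 33/43 = 807/43

807/43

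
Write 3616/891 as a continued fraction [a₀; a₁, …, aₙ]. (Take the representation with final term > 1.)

3616 = 4*891 + 52
891 = 17*52 + 7
52 = 7*7 + 3
7 = 2*3 + 1
3 = 3*1 + 0  (stop)
So 3616/891 = [4; 17, 7, 2, 3].

[4; 17, 7, 2, 3]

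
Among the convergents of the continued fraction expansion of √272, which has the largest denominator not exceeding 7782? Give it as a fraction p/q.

70736/4289

√272 = [16; 2, 32, …] (period length 2).
Convergents:
  p_0/q_0 = 16/1
  p_1/q_1 = 33/2
  p_2/q_2 = 1072/65
  p_3/q_3 = 2177/132
  p_4/q_4 = 70736/4289
  p_5/q_5 = 143649/8710
q_4 = 4289 ≤ 7782 < 8710 = q_5, so the answer is 70736/4289.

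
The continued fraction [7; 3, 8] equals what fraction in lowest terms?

183/25

Using pₖ = aₖpₖ₋₁ + pₖ₋₂ and qₖ = aₖqₖ₋₁ + qₖ₋₂:
  k=0: a=7, p=7, q=1
  k=1: a=3, p=22, q=3
  k=2: a=8, p=183, q=25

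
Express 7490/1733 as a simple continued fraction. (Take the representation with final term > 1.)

7490 = 4×1733 + 558
1733 = 3×558 + 59
558 = 9×59 + 27
59 = 2×27 + 5
27 = 5×5 + 2
5 = 2×2 + 1
2 = 2×1 + 0  (stop)
So 7490/1733 = [4; 3, 9, 2, 5, 2, 2].

[4; 3, 9, 2, 5, 2, 2]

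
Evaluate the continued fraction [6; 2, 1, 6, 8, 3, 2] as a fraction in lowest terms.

7499/1181

Fold from the inside: start with 2/1.
  3 + 1/2 = 7/2
  8 + 2/7 = 58/7
  6 + 7/58 = 355/58
  1 + 58/355 = 413/355
  2 + 355/413 = 1181/413
  6 + 413/1181 = 7499/1181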